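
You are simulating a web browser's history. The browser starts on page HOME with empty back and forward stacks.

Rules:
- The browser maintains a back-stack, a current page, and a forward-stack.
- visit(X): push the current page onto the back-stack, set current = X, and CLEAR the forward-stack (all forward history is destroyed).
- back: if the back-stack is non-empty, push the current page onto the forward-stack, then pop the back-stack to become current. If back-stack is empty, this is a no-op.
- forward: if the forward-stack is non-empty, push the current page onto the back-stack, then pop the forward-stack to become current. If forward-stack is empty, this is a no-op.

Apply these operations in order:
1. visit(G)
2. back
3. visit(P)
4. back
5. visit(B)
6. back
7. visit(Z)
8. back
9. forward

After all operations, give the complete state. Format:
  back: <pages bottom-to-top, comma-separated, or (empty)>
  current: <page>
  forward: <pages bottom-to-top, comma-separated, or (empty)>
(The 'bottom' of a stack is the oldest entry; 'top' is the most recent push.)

After 1 (visit(G)): cur=G back=1 fwd=0
After 2 (back): cur=HOME back=0 fwd=1
After 3 (visit(P)): cur=P back=1 fwd=0
After 4 (back): cur=HOME back=0 fwd=1
After 5 (visit(B)): cur=B back=1 fwd=0
After 6 (back): cur=HOME back=0 fwd=1
After 7 (visit(Z)): cur=Z back=1 fwd=0
After 8 (back): cur=HOME back=0 fwd=1
After 9 (forward): cur=Z back=1 fwd=0

Answer: back: HOME
current: Z
forward: (empty)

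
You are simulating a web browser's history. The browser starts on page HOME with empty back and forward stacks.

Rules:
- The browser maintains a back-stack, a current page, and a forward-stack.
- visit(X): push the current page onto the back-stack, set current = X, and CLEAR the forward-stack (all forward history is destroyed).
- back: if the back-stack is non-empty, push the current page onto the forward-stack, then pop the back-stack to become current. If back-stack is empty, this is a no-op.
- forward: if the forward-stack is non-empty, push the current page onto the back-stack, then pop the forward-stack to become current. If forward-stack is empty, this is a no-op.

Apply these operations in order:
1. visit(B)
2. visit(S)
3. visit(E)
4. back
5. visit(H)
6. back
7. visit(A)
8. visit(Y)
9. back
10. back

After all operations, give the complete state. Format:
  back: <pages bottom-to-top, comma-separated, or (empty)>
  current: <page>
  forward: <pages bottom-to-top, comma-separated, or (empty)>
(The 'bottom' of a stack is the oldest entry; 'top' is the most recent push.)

Answer: back: HOME,B
current: S
forward: Y,A

Derivation:
After 1 (visit(B)): cur=B back=1 fwd=0
After 2 (visit(S)): cur=S back=2 fwd=0
After 3 (visit(E)): cur=E back=3 fwd=0
After 4 (back): cur=S back=2 fwd=1
After 5 (visit(H)): cur=H back=3 fwd=0
After 6 (back): cur=S back=2 fwd=1
After 7 (visit(A)): cur=A back=3 fwd=0
After 8 (visit(Y)): cur=Y back=4 fwd=0
After 9 (back): cur=A back=3 fwd=1
After 10 (back): cur=S back=2 fwd=2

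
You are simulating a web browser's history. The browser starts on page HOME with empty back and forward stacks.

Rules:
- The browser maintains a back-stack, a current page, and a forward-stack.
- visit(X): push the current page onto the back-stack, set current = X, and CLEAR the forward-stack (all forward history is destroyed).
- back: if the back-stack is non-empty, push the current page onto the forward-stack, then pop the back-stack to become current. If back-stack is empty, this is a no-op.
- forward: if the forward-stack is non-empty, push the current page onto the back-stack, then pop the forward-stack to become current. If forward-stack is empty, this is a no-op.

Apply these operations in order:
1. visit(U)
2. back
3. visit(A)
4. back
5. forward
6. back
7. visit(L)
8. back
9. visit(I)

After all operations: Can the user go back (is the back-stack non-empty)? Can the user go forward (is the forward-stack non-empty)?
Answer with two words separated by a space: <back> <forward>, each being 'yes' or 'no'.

After 1 (visit(U)): cur=U back=1 fwd=0
After 2 (back): cur=HOME back=0 fwd=1
After 3 (visit(A)): cur=A back=1 fwd=0
After 4 (back): cur=HOME back=0 fwd=1
After 5 (forward): cur=A back=1 fwd=0
After 6 (back): cur=HOME back=0 fwd=1
After 7 (visit(L)): cur=L back=1 fwd=0
After 8 (back): cur=HOME back=0 fwd=1
After 9 (visit(I)): cur=I back=1 fwd=0

Answer: yes no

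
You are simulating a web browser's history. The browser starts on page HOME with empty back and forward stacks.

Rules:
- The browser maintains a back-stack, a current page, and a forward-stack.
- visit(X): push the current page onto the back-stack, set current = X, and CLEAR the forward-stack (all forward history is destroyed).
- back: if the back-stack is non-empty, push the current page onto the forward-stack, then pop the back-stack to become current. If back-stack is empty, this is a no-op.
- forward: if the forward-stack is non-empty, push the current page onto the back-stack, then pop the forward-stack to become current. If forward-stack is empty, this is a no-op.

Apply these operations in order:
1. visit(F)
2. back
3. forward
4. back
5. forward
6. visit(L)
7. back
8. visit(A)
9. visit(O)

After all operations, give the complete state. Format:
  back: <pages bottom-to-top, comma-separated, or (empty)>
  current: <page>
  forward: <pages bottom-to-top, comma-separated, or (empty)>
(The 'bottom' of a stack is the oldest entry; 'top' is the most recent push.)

Answer: back: HOME,F,A
current: O
forward: (empty)

Derivation:
After 1 (visit(F)): cur=F back=1 fwd=0
After 2 (back): cur=HOME back=0 fwd=1
After 3 (forward): cur=F back=1 fwd=0
After 4 (back): cur=HOME back=0 fwd=1
After 5 (forward): cur=F back=1 fwd=0
After 6 (visit(L)): cur=L back=2 fwd=0
After 7 (back): cur=F back=1 fwd=1
After 8 (visit(A)): cur=A back=2 fwd=0
After 9 (visit(O)): cur=O back=3 fwd=0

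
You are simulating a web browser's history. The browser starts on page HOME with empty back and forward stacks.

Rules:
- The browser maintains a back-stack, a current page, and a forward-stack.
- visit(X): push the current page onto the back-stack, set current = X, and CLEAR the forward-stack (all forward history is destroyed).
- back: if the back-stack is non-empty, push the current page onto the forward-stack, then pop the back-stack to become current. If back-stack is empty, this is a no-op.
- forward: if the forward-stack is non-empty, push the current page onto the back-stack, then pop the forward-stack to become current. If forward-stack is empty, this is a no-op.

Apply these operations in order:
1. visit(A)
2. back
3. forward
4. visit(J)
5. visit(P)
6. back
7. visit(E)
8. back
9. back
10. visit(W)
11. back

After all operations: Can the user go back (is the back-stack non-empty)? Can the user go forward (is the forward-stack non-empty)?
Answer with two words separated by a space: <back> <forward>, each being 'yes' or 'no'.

Answer: yes yes

Derivation:
After 1 (visit(A)): cur=A back=1 fwd=0
After 2 (back): cur=HOME back=0 fwd=1
After 3 (forward): cur=A back=1 fwd=0
After 4 (visit(J)): cur=J back=2 fwd=0
After 5 (visit(P)): cur=P back=3 fwd=0
After 6 (back): cur=J back=2 fwd=1
After 7 (visit(E)): cur=E back=3 fwd=0
After 8 (back): cur=J back=2 fwd=1
After 9 (back): cur=A back=1 fwd=2
After 10 (visit(W)): cur=W back=2 fwd=0
After 11 (back): cur=A back=1 fwd=1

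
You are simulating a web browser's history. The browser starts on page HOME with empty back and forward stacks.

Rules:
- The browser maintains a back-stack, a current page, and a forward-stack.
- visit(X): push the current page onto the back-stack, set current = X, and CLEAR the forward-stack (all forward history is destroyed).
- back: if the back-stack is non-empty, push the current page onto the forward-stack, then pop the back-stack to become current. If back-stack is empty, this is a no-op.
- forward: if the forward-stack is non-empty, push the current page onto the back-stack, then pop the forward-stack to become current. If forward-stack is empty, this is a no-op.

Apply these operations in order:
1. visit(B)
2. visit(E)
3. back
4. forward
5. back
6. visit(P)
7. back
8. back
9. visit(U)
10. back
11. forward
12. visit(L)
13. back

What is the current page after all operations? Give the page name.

After 1 (visit(B)): cur=B back=1 fwd=0
After 2 (visit(E)): cur=E back=2 fwd=0
After 3 (back): cur=B back=1 fwd=1
After 4 (forward): cur=E back=2 fwd=0
After 5 (back): cur=B back=1 fwd=1
After 6 (visit(P)): cur=P back=2 fwd=0
After 7 (back): cur=B back=1 fwd=1
After 8 (back): cur=HOME back=0 fwd=2
After 9 (visit(U)): cur=U back=1 fwd=0
After 10 (back): cur=HOME back=0 fwd=1
After 11 (forward): cur=U back=1 fwd=0
After 12 (visit(L)): cur=L back=2 fwd=0
After 13 (back): cur=U back=1 fwd=1

Answer: U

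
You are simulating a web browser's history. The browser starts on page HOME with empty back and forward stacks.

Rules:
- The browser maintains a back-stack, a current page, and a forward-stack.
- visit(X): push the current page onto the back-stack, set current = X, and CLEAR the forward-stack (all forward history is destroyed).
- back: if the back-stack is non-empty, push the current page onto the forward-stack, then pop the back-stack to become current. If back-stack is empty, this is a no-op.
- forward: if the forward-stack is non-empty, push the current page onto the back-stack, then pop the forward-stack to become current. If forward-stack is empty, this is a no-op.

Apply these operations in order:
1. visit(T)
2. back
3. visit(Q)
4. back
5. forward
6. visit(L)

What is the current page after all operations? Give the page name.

After 1 (visit(T)): cur=T back=1 fwd=0
After 2 (back): cur=HOME back=0 fwd=1
After 3 (visit(Q)): cur=Q back=1 fwd=0
After 4 (back): cur=HOME back=0 fwd=1
After 5 (forward): cur=Q back=1 fwd=0
After 6 (visit(L)): cur=L back=2 fwd=0

Answer: L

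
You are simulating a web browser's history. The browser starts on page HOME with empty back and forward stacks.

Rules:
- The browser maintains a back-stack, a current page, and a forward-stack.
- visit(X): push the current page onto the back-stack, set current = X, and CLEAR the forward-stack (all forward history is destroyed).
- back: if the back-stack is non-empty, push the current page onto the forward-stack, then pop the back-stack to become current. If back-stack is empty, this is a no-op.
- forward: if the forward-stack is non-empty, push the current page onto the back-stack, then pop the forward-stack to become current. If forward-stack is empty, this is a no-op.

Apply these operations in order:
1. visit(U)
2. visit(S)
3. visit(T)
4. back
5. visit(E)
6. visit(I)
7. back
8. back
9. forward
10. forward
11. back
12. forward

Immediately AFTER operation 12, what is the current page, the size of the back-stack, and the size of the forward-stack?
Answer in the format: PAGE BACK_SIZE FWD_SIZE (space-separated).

After 1 (visit(U)): cur=U back=1 fwd=0
After 2 (visit(S)): cur=S back=2 fwd=0
After 3 (visit(T)): cur=T back=3 fwd=0
After 4 (back): cur=S back=2 fwd=1
After 5 (visit(E)): cur=E back=3 fwd=0
After 6 (visit(I)): cur=I back=4 fwd=0
After 7 (back): cur=E back=3 fwd=1
After 8 (back): cur=S back=2 fwd=2
After 9 (forward): cur=E back=3 fwd=1
After 10 (forward): cur=I back=4 fwd=0
After 11 (back): cur=E back=3 fwd=1
After 12 (forward): cur=I back=4 fwd=0

I 4 0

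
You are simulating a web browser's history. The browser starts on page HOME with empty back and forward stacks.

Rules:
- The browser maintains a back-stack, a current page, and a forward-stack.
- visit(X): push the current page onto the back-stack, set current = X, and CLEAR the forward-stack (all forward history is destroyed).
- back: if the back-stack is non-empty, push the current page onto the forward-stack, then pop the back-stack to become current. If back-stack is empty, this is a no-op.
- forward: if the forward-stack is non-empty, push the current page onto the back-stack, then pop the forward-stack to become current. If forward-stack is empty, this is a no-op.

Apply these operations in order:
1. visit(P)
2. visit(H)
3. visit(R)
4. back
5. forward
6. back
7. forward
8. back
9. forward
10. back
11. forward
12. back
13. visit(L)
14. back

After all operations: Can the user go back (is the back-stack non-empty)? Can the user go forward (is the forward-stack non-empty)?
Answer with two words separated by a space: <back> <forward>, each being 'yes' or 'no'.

Answer: yes yes

Derivation:
After 1 (visit(P)): cur=P back=1 fwd=0
After 2 (visit(H)): cur=H back=2 fwd=0
After 3 (visit(R)): cur=R back=3 fwd=0
After 4 (back): cur=H back=2 fwd=1
After 5 (forward): cur=R back=3 fwd=0
After 6 (back): cur=H back=2 fwd=1
After 7 (forward): cur=R back=3 fwd=0
After 8 (back): cur=H back=2 fwd=1
After 9 (forward): cur=R back=3 fwd=0
After 10 (back): cur=H back=2 fwd=1
After 11 (forward): cur=R back=3 fwd=0
After 12 (back): cur=H back=2 fwd=1
After 13 (visit(L)): cur=L back=3 fwd=0
After 14 (back): cur=H back=2 fwd=1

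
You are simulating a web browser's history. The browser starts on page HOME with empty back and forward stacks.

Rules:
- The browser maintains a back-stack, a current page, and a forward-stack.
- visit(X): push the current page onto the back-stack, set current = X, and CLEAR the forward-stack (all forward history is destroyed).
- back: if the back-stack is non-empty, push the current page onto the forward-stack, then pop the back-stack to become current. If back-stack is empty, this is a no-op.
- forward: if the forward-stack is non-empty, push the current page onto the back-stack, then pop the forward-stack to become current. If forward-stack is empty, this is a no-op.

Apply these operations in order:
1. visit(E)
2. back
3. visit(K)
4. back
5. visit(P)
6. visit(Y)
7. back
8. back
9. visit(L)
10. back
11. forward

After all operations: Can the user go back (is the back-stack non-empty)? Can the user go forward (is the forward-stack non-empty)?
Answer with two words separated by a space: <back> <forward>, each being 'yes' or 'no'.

After 1 (visit(E)): cur=E back=1 fwd=0
After 2 (back): cur=HOME back=0 fwd=1
After 3 (visit(K)): cur=K back=1 fwd=0
After 4 (back): cur=HOME back=0 fwd=1
After 5 (visit(P)): cur=P back=1 fwd=0
After 6 (visit(Y)): cur=Y back=2 fwd=0
After 7 (back): cur=P back=1 fwd=1
After 8 (back): cur=HOME back=0 fwd=2
After 9 (visit(L)): cur=L back=1 fwd=0
After 10 (back): cur=HOME back=0 fwd=1
After 11 (forward): cur=L back=1 fwd=0

Answer: yes no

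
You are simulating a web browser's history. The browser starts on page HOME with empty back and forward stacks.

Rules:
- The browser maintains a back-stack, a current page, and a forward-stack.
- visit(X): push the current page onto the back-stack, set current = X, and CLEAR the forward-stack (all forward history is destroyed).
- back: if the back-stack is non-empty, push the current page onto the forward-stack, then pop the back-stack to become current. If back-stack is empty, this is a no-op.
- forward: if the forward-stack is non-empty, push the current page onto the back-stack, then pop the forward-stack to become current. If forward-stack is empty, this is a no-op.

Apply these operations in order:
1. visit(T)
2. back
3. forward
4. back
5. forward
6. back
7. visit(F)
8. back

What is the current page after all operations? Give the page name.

Answer: HOME

Derivation:
After 1 (visit(T)): cur=T back=1 fwd=0
After 2 (back): cur=HOME back=0 fwd=1
After 3 (forward): cur=T back=1 fwd=0
After 4 (back): cur=HOME back=0 fwd=1
After 5 (forward): cur=T back=1 fwd=0
After 6 (back): cur=HOME back=0 fwd=1
After 7 (visit(F)): cur=F back=1 fwd=0
After 8 (back): cur=HOME back=0 fwd=1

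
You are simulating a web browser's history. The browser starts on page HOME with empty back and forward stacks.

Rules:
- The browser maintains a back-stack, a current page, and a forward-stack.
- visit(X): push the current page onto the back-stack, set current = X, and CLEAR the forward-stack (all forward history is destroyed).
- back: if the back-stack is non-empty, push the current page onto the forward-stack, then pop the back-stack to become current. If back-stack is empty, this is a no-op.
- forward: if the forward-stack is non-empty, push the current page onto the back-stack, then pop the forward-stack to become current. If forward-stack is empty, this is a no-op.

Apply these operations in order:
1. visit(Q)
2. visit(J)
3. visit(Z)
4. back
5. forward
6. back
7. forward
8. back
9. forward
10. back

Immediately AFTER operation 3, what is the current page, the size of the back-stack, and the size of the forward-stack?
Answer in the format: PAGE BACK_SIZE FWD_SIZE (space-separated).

After 1 (visit(Q)): cur=Q back=1 fwd=0
After 2 (visit(J)): cur=J back=2 fwd=0
After 3 (visit(Z)): cur=Z back=3 fwd=0

Z 3 0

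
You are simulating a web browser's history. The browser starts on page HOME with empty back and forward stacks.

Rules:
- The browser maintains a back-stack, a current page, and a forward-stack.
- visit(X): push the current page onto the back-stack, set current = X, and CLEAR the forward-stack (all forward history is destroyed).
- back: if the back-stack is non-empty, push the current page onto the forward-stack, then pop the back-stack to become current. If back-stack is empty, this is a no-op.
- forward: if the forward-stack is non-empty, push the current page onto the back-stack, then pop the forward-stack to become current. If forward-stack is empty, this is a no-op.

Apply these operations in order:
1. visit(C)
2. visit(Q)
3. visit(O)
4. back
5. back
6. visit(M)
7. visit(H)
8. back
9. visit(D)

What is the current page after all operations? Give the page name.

After 1 (visit(C)): cur=C back=1 fwd=0
After 2 (visit(Q)): cur=Q back=2 fwd=0
After 3 (visit(O)): cur=O back=3 fwd=0
After 4 (back): cur=Q back=2 fwd=1
After 5 (back): cur=C back=1 fwd=2
After 6 (visit(M)): cur=M back=2 fwd=0
After 7 (visit(H)): cur=H back=3 fwd=0
After 8 (back): cur=M back=2 fwd=1
After 9 (visit(D)): cur=D back=3 fwd=0

Answer: D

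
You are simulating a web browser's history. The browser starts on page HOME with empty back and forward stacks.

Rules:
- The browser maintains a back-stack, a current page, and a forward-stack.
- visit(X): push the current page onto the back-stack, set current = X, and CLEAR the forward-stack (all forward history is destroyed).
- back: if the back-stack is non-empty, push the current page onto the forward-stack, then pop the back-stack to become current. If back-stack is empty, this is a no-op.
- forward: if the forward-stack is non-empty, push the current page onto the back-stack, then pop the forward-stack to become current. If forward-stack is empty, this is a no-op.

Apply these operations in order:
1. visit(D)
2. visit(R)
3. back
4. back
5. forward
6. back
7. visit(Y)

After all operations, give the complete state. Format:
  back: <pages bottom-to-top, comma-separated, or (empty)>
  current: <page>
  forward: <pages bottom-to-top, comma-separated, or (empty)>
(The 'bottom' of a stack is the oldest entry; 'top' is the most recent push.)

Answer: back: HOME
current: Y
forward: (empty)

Derivation:
After 1 (visit(D)): cur=D back=1 fwd=0
After 2 (visit(R)): cur=R back=2 fwd=0
After 3 (back): cur=D back=1 fwd=1
After 4 (back): cur=HOME back=0 fwd=2
After 5 (forward): cur=D back=1 fwd=1
After 6 (back): cur=HOME back=0 fwd=2
After 7 (visit(Y)): cur=Y back=1 fwd=0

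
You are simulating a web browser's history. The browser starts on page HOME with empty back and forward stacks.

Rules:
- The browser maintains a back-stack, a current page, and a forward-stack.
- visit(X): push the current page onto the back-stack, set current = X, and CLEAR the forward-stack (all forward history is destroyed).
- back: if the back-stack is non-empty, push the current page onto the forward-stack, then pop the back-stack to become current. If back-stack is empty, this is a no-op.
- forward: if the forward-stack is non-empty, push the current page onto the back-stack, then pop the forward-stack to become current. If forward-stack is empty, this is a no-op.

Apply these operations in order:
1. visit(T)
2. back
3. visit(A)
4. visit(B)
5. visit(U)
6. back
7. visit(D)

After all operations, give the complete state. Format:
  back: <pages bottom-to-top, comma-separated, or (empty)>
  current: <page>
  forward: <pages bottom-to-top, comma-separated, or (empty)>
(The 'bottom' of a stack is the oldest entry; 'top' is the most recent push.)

After 1 (visit(T)): cur=T back=1 fwd=0
After 2 (back): cur=HOME back=0 fwd=1
After 3 (visit(A)): cur=A back=1 fwd=0
After 4 (visit(B)): cur=B back=2 fwd=0
After 5 (visit(U)): cur=U back=3 fwd=0
After 6 (back): cur=B back=2 fwd=1
After 7 (visit(D)): cur=D back=3 fwd=0

Answer: back: HOME,A,B
current: D
forward: (empty)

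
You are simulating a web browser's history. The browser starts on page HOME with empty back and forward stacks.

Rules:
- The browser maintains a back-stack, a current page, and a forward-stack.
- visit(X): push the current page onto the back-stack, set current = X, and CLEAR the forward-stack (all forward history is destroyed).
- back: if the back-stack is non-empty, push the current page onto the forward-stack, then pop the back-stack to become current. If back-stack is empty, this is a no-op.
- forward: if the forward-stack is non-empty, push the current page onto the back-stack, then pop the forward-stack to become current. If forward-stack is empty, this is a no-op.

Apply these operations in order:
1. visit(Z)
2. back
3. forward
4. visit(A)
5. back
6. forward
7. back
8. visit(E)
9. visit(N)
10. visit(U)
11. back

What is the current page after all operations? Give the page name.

Answer: N

Derivation:
After 1 (visit(Z)): cur=Z back=1 fwd=0
After 2 (back): cur=HOME back=0 fwd=1
After 3 (forward): cur=Z back=1 fwd=0
After 4 (visit(A)): cur=A back=2 fwd=0
After 5 (back): cur=Z back=1 fwd=1
After 6 (forward): cur=A back=2 fwd=0
After 7 (back): cur=Z back=1 fwd=1
After 8 (visit(E)): cur=E back=2 fwd=0
After 9 (visit(N)): cur=N back=3 fwd=0
After 10 (visit(U)): cur=U back=4 fwd=0
After 11 (back): cur=N back=3 fwd=1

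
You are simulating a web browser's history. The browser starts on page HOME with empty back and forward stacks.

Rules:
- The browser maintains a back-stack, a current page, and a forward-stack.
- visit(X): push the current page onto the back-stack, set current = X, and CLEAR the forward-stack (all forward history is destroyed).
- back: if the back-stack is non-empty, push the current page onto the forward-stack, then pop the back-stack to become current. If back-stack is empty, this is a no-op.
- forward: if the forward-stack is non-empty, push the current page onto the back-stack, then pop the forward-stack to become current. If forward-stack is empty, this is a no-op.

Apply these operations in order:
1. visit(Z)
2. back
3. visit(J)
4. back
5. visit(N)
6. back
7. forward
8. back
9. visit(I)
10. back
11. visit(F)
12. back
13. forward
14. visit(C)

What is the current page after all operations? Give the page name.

Answer: C

Derivation:
After 1 (visit(Z)): cur=Z back=1 fwd=0
After 2 (back): cur=HOME back=0 fwd=1
After 3 (visit(J)): cur=J back=1 fwd=0
After 4 (back): cur=HOME back=0 fwd=1
After 5 (visit(N)): cur=N back=1 fwd=0
After 6 (back): cur=HOME back=0 fwd=1
After 7 (forward): cur=N back=1 fwd=0
After 8 (back): cur=HOME back=0 fwd=1
After 9 (visit(I)): cur=I back=1 fwd=0
After 10 (back): cur=HOME back=0 fwd=1
After 11 (visit(F)): cur=F back=1 fwd=0
After 12 (back): cur=HOME back=0 fwd=1
After 13 (forward): cur=F back=1 fwd=0
After 14 (visit(C)): cur=C back=2 fwd=0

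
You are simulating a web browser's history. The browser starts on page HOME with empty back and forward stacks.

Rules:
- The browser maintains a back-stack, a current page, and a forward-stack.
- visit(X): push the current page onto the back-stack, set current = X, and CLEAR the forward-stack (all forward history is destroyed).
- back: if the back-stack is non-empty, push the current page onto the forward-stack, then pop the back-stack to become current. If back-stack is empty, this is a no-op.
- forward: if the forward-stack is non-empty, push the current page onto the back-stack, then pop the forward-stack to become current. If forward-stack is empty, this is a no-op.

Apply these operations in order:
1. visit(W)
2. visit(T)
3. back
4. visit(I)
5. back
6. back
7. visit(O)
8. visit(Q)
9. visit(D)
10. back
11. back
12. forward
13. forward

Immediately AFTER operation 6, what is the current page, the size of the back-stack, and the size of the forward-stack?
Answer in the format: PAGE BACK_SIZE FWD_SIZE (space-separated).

After 1 (visit(W)): cur=W back=1 fwd=0
After 2 (visit(T)): cur=T back=2 fwd=0
After 3 (back): cur=W back=1 fwd=1
After 4 (visit(I)): cur=I back=2 fwd=0
After 5 (back): cur=W back=1 fwd=1
After 6 (back): cur=HOME back=0 fwd=2

HOME 0 2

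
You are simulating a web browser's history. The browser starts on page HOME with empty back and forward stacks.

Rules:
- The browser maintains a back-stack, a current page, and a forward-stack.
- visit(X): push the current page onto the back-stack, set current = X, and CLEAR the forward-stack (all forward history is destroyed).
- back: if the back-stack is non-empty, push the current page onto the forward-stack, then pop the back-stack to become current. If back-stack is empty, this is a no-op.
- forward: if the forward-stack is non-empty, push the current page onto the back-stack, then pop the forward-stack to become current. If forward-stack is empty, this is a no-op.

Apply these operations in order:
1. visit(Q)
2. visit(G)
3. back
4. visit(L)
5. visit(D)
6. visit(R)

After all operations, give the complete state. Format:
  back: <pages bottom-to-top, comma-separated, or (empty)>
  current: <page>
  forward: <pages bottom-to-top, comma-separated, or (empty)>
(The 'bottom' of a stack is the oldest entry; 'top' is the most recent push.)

Answer: back: HOME,Q,L,D
current: R
forward: (empty)

Derivation:
After 1 (visit(Q)): cur=Q back=1 fwd=0
After 2 (visit(G)): cur=G back=2 fwd=0
After 3 (back): cur=Q back=1 fwd=1
After 4 (visit(L)): cur=L back=2 fwd=0
After 5 (visit(D)): cur=D back=3 fwd=0
After 6 (visit(R)): cur=R back=4 fwd=0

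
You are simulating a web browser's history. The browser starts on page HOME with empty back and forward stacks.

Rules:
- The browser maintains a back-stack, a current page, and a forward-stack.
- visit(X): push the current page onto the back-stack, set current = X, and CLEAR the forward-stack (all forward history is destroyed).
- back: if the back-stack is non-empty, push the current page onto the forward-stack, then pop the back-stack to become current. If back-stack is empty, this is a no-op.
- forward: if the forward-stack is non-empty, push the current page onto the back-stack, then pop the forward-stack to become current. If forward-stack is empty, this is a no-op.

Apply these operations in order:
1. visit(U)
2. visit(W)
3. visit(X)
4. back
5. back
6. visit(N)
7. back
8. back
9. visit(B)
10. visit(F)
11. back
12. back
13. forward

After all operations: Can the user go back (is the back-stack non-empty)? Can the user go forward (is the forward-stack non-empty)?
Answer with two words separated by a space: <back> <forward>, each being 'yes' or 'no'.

After 1 (visit(U)): cur=U back=1 fwd=0
After 2 (visit(W)): cur=W back=2 fwd=0
After 3 (visit(X)): cur=X back=3 fwd=0
After 4 (back): cur=W back=2 fwd=1
After 5 (back): cur=U back=1 fwd=2
After 6 (visit(N)): cur=N back=2 fwd=0
After 7 (back): cur=U back=1 fwd=1
After 8 (back): cur=HOME back=0 fwd=2
After 9 (visit(B)): cur=B back=1 fwd=0
After 10 (visit(F)): cur=F back=2 fwd=0
After 11 (back): cur=B back=1 fwd=1
After 12 (back): cur=HOME back=0 fwd=2
After 13 (forward): cur=B back=1 fwd=1

Answer: yes yes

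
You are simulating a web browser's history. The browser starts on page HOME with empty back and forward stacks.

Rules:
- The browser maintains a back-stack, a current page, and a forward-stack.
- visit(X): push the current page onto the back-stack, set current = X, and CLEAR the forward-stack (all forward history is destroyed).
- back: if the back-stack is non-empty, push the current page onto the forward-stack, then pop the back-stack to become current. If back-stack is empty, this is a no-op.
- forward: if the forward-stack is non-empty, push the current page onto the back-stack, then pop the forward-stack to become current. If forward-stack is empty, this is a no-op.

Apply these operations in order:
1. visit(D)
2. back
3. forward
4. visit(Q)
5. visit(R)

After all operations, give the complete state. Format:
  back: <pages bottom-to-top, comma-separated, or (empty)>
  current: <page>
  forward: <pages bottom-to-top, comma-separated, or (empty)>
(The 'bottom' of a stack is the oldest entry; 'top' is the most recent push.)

After 1 (visit(D)): cur=D back=1 fwd=0
After 2 (back): cur=HOME back=0 fwd=1
After 3 (forward): cur=D back=1 fwd=0
After 4 (visit(Q)): cur=Q back=2 fwd=0
After 5 (visit(R)): cur=R back=3 fwd=0

Answer: back: HOME,D,Q
current: R
forward: (empty)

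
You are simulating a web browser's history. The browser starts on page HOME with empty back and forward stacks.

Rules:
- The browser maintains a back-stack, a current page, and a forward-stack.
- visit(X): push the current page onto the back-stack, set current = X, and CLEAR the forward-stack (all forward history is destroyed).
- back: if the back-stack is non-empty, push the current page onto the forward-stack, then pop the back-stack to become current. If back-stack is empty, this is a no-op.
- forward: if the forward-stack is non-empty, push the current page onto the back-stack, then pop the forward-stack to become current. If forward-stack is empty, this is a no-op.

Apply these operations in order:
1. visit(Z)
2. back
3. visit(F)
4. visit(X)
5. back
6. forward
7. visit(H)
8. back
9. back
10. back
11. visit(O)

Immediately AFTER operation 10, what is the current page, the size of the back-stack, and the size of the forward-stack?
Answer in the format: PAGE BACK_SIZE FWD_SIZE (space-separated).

After 1 (visit(Z)): cur=Z back=1 fwd=0
After 2 (back): cur=HOME back=0 fwd=1
After 3 (visit(F)): cur=F back=1 fwd=0
After 4 (visit(X)): cur=X back=2 fwd=0
After 5 (back): cur=F back=1 fwd=1
After 6 (forward): cur=X back=2 fwd=0
After 7 (visit(H)): cur=H back=3 fwd=0
After 8 (back): cur=X back=2 fwd=1
After 9 (back): cur=F back=1 fwd=2
After 10 (back): cur=HOME back=0 fwd=3

HOME 0 3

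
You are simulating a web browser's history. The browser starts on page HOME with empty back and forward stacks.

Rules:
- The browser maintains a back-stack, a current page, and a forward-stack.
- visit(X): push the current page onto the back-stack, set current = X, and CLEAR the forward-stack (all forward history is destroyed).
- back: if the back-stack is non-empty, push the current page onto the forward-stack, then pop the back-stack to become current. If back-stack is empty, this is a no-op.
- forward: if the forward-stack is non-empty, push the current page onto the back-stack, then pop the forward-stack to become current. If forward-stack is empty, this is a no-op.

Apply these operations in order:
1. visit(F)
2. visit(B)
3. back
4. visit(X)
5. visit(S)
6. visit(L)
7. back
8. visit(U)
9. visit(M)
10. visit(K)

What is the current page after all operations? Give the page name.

After 1 (visit(F)): cur=F back=1 fwd=0
After 2 (visit(B)): cur=B back=2 fwd=0
After 3 (back): cur=F back=1 fwd=1
After 4 (visit(X)): cur=X back=2 fwd=0
After 5 (visit(S)): cur=S back=3 fwd=0
After 6 (visit(L)): cur=L back=4 fwd=0
After 7 (back): cur=S back=3 fwd=1
After 8 (visit(U)): cur=U back=4 fwd=0
After 9 (visit(M)): cur=M back=5 fwd=0
After 10 (visit(K)): cur=K back=6 fwd=0

Answer: K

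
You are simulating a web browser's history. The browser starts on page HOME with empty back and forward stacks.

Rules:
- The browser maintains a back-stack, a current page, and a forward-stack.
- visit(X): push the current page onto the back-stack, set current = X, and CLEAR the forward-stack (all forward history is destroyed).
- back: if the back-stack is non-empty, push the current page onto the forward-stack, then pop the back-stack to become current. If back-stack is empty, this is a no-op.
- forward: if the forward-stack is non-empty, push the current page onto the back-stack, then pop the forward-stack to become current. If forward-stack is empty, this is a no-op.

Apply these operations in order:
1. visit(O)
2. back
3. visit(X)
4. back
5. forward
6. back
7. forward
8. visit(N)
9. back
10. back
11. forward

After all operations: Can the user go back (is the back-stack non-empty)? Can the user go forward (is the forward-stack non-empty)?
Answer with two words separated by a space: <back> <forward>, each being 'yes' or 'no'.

Answer: yes yes

Derivation:
After 1 (visit(O)): cur=O back=1 fwd=0
After 2 (back): cur=HOME back=0 fwd=1
After 3 (visit(X)): cur=X back=1 fwd=0
After 4 (back): cur=HOME back=0 fwd=1
After 5 (forward): cur=X back=1 fwd=0
After 6 (back): cur=HOME back=0 fwd=1
After 7 (forward): cur=X back=1 fwd=0
After 8 (visit(N)): cur=N back=2 fwd=0
After 9 (back): cur=X back=1 fwd=1
After 10 (back): cur=HOME back=0 fwd=2
After 11 (forward): cur=X back=1 fwd=1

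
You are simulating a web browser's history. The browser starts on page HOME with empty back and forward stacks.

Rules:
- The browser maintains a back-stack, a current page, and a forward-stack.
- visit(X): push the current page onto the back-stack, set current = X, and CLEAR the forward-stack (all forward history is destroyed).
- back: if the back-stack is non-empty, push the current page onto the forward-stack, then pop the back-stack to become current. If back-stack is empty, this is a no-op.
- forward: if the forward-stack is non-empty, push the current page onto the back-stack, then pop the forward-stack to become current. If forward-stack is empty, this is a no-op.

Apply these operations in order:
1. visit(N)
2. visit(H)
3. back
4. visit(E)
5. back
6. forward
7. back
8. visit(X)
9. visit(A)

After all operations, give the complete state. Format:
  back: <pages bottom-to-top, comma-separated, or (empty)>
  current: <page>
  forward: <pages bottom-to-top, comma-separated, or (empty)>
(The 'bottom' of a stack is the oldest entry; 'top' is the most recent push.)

Answer: back: HOME,N,X
current: A
forward: (empty)

Derivation:
After 1 (visit(N)): cur=N back=1 fwd=0
After 2 (visit(H)): cur=H back=2 fwd=0
After 3 (back): cur=N back=1 fwd=1
After 4 (visit(E)): cur=E back=2 fwd=0
After 5 (back): cur=N back=1 fwd=1
After 6 (forward): cur=E back=2 fwd=0
After 7 (back): cur=N back=1 fwd=1
After 8 (visit(X)): cur=X back=2 fwd=0
After 9 (visit(A)): cur=A back=3 fwd=0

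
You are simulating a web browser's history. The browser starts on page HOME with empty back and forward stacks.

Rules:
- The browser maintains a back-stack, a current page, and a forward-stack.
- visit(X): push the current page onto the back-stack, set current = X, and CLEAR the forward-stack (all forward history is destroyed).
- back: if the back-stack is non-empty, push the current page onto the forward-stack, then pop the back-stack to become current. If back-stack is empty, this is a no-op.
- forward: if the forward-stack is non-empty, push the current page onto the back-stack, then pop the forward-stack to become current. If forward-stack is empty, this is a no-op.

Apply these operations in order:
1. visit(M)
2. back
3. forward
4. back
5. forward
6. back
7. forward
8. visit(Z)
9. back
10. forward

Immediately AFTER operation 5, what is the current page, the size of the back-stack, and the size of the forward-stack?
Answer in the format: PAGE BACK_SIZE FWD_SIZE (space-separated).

After 1 (visit(M)): cur=M back=1 fwd=0
After 2 (back): cur=HOME back=0 fwd=1
After 3 (forward): cur=M back=1 fwd=0
After 4 (back): cur=HOME back=0 fwd=1
After 5 (forward): cur=M back=1 fwd=0

M 1 0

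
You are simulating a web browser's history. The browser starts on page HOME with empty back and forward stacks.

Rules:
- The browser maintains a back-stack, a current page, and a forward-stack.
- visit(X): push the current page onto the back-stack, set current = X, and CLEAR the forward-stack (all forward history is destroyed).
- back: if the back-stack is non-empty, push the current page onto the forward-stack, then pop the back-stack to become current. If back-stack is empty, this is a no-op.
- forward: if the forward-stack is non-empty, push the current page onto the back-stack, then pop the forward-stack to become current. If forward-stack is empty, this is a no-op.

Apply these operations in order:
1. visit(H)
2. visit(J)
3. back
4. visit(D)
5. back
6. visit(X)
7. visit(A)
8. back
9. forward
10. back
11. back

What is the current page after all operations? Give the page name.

Answer: H

Derivation:
After 1 (visit(H)): cur=H back=1 fwd=0
After 2 (visit(J)): cur=J back=2 fwd=0
After 3 (back): cur=H back=1 fwd=1
After 4 (visit(D)): cur=D back=2 fwd=0
After 5 (back): cur=H back=1 fwd=1
After 6 (visit(X)): cur=X back=2 fwd=0
After 7 (visit(A)): cur=A back=3 fwd=0
After 8 (back): cur=X back=2 fwd=1
After 9 (forward): cur=A back=3 fwd=0
After 10 (back): cur=X back=2 fwd=1
After 11 (back): cur=H back=1 fwd=2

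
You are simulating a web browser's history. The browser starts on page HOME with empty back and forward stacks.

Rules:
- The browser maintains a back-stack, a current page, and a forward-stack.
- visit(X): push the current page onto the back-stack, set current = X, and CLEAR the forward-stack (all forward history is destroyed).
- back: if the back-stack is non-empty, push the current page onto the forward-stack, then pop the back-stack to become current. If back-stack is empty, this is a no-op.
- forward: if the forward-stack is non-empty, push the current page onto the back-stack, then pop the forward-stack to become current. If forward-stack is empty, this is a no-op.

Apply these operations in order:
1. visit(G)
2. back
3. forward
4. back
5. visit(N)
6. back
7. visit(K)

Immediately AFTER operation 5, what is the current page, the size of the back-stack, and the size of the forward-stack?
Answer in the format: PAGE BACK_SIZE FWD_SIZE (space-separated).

After 1 (visit(G)): cur=G back=1 fwd=0
After 2 (back): cur=HOME back=0 fwd=1
After 3 (forward): cur=G back=1 fwd=0
After 4 (back): cur=HOME back=0 fwd=1
After 5 (visit(N)): cur=N back=1 fwd=0

N 1 0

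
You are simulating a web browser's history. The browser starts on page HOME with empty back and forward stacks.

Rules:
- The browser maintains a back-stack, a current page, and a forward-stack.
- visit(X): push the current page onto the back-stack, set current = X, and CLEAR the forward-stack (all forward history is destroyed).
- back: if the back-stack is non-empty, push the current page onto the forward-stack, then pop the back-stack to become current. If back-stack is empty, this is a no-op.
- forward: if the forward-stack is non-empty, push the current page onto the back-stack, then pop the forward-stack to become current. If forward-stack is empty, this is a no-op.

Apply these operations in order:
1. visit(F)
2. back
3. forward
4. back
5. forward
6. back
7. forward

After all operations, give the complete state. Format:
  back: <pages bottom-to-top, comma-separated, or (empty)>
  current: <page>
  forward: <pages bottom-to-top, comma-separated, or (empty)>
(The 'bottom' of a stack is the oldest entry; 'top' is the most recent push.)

Answer: back: HOME
current: F
forward: (empty)

Derivation:
After 1 (visit(F)): cur=F back=1 fwd=0
After 2 (back): cur=HOME back=0 fwd=1
After 3 (forward): cur=F back=1 fwd=0
After 4 (back): cur=HOME back=0 fwd=1
After 5 (forward): cur=F back=1 fwd=0
After 6 (back): cur=HOME back=0 fwd=1
After 7 (forward): cur=F back=1 fwd=0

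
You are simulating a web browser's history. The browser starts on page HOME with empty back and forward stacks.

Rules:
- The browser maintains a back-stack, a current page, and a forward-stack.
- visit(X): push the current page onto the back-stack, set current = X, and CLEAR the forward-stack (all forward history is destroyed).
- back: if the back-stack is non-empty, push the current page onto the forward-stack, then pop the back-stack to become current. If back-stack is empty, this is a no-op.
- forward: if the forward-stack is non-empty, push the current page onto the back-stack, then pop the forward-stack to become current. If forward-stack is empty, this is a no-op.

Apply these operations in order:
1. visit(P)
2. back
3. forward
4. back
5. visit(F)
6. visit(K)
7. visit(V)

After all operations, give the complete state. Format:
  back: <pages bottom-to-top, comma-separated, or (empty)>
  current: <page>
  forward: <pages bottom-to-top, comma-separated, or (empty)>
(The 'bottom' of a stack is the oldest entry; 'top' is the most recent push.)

Answer: back: HOME,F,K
current: V
forward: (empty)

Derivation:
After 1 (visit(P)): cur=P back=1 fwd=0
After 2 (back): cur=HOME back=0 fwd=1
After 3 (forward): cur=P back=1 fwd=0
After 4 (back): cur=HOME back=0 fwd=1
After 5 (visit(F)): cur=F back=1 fwd=0
After 6 (visit(K)): cur=K back=2 fwd=0
After 7 (visit(V)): cur=V back=3 fwd=0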